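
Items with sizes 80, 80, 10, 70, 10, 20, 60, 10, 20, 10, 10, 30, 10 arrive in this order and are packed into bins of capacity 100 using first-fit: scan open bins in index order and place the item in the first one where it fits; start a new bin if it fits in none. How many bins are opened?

  80 → bin 1 (new)  [load 80/100]
  80 → bin 2 (new)  [load 80/100]
  10 → bin 1  [load 90/100]
  70 → bin 3 (new)  [load 70/100]
  10 → bin 1  [load 100/100]
  20 → bin 2  [load 100/100]
  60 → bin 4 (new)  [load 60/100]
  10 → bin 3  [load 80/100]
  20 → bin 3  [load 100/100]
  10 → bin 4  [load 70/100]
  10 → bin 4  [load 80/100]
  30 → bin 5 (new)  [load 30/100]
  10 → bin 4  [load 90/100]
5 bins opened.

5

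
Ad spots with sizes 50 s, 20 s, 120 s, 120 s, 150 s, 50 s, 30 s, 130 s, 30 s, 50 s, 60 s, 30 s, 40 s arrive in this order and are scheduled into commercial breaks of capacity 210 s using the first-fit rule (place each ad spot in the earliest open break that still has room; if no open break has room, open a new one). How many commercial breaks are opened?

5

  50 → break 1 (new)  [load 50/210]
  20 → break 1  [load 70/210]
  120 → break 1  [load 190/210]
  120 → break 2 (new)  [load 120/210]
  150 → break 3 (new)  [load 150/210]
  50 → break 2  [load 170/210]
  30 → break 2  [load 200/210]
  130 → break 4 (new)  [load 130/210]
  30 → break 3  [load 180/210]
  50 → break 4  [load 180/210]
  60 → break 5 (new)  [load 60/210]
  30 → break 3  [load 210/210]
  40 → break 5  [load 100/210]
5 commercial breaks opened.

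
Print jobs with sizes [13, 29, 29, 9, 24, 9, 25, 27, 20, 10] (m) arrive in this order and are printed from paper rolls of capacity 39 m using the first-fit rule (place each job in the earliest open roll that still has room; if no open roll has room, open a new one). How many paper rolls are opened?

7

  13 → roll 1 (new)  [load 13/39]
  29 → roll 2 (new)  [load 29/39]
  29 → roll 3 (new)  [load 29/39]
  9 → roll 1  [load 22/39]
  24 → roll 4 (new)  [load 24/39]
  9 → roll 1  [load 31/39]
  25 → roll 5 (new)  [load 25/39]
  27 → roll 6 (new)  [load 27/39]
  20 → roll 7 (new)  [load 20/39]
  10 → roll 2  [load 39/39]
7 paper rolls opened.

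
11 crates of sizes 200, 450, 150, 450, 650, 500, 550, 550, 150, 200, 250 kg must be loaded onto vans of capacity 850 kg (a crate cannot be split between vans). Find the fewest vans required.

Total = 650 + 550 + 550 + 500 + 450 + 450 + 250 + 200 + 200 + 150 + 150 = 4100 kg.
Lower bound: ⌈4100/850⌉ = 5 vans.
Also, 6 crates each exceed 425 kg, and no two of those can share a van, so at least 6 vans are needed.
A packing using 6 vans:
  van 1: 650 + 200 = 850
  van 2: 550 + 250 = 800
  van 3: 550 + 200 = 750
  van 4: 500 + 150 + 150 = 800
  van 5: 450 = 450
  van 6: 450 = 450
This matches the lower bound, so 6 is optimal.

6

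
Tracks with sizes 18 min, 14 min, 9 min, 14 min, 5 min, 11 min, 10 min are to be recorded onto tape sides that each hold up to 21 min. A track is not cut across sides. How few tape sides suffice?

5

Total = 18 + 14 + 14 + 11 + 10 + 9 + 5 = 81 min.
Lower bound: ⌈81/21⌉ = 4 tape sides.
A packing using 5 tape sides:
  side 1: 18 = 18
  side 2: 14 + 5 = 19
  side 3: 14 = 14
  side 4: 11 + 10 = 21
  side 5: 9 = 9
No arrangement into 4 tape sides stays within capacity, so 5 is optimal.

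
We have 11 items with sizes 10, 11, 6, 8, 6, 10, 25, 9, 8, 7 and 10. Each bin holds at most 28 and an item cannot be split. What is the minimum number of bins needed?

5

Total = 25 + 11 + 10 + 10 + 10 + 9 + 8 + 8 + 7 + 6 + 6 = 110.
Lower bound: ⌈110/28⌉ = 4 bins.
A packing using 5 bins:
  bin 1: 25 = 25
  bin 2: 11 + 10 + 7 = 28
  bin 3: 10 + 10 + 8 = 28
  bin 4: 9 + 8 + 6 = 23
  bin 5: 6 = 6
No arrangement into 4 bins stays within capacity, so 5 is optimal.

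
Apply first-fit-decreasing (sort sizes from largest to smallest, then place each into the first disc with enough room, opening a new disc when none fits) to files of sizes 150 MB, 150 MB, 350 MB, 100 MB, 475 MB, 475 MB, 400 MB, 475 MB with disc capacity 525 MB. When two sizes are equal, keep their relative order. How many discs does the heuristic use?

6

Sorted descending: 475, 475, 475, 400, 350, 150, 150, 100.
  475 → disc 1 (new)  [load 475/525]
  475 → disc 2 (new)  [load 475/525]
  475 → disc 3 (new)  [load 475/525]
  400 → disc 4 (new)  [load 400/525]
  350 → disc 5 (new)  [load 350/525]
  150 → disc 5  [load 500/525]
  150 → disc 6 (new)  [load 150/525]
  100 → disc 4  [load 500/525]
6 discs opened.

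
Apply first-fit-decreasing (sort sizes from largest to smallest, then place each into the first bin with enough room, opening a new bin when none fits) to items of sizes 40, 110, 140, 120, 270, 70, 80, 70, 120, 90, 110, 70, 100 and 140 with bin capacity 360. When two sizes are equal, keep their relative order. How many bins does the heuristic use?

5

Sorted descending: 270, 140, 140, 120, 120, 110, 110, 100, 90, 80, 70, 70, 70, 40.
  270 → bin 1 (new)  [load 270/360]
  140 → bin 2 (new)  [load 140/360]
  140 → bin 2  [load 280/360]
  120 → bin 3 (new)  [load 120/360]
  120 → bin 3  [load 240/360]
  110 → bin 3  [load 350/360]
  110 → bin 4 (new)  [load 110/360]
  100 → bin 4  [load 210/360]
  90 → bin 1  [load 360/360]
  80 → bin 2  [load 360/360]
  70 → bin 4  [load 280/360]
  70 → bin 4  [load 350/360]
  70 → bin 5 (new)  [load 70/360]
  40 → bin 5  [load 110/360]
5 bins opened.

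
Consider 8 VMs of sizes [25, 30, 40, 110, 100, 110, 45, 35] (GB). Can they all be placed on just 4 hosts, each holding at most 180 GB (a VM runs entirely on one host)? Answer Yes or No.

Yes

A valid assignment using 3 hosts:
  host 1: 110 + 45 + 25 = 180
  host 2: 110 + 40 + 30 = 180
  host 3: 100 + 35 = 135
That uses only 3 ≤ 4, so 4 hosts are enough.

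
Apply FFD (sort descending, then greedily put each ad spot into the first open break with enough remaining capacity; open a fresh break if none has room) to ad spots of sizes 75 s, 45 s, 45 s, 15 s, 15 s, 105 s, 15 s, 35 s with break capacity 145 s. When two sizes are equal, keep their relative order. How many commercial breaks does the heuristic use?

3

Sorted descending: 105, 75, 45, 45, 35, 15, 15, 15.
  105 → break 1 (new)  [load 105/145]
  75 → break 2 (new)  [load 75/145]
  45 → break 2  [load 120/145]
  45 → break 3 (new)  [load 45/145]
  35 → break 1  [load 140/145]
  15 → break 2  [load 135/145]
  15 → break 3  [load 60/145]
  15 → break 3  [load 75/145]
3 commercial breaks opened.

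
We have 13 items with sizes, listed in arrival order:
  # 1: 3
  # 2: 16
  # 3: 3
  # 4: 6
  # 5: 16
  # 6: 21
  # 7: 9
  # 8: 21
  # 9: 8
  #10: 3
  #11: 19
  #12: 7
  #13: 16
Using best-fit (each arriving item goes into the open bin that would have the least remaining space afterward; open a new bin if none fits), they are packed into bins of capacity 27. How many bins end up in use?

7

  3 → bin 1 (new)  [load 3/27]
  16 → bin 1  [load 19/27]
  3 → bin 1  [load 22/27]
  6 → bin 2 (new)  [load 6/27]
  16 → bin 2  [load 22/27]
  21 → bin 3 (new)  [load 21/27]
  9 → bin 4 (new)  [load 9/27]
  21 → bin 5 (new)  [load 21/27]
  8 → bin 4  [load 17/27]
  3 → bin 1  [load 25/27]
  19 → bin 6 (new)  [load 19/27]
  7 → bin 6  [load 26/27]
  16 → bin 7 (new)  [load 16/27]
7 bins opened.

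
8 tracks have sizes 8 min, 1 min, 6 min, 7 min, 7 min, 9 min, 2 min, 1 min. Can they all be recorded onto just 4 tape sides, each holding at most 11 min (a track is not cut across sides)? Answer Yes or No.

Total = 41 min; ⌈41/11⌉ = 4.
5 tracks each exceed half the capacity and cannot share a side, forcing at least 5 tape sides.
At least 5 tape sides are required, but only 4 are allowed.

No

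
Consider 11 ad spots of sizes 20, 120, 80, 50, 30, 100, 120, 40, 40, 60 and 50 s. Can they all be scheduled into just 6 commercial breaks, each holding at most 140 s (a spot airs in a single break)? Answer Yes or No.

Yes

A valid assignment using 6 commercial breaks:
  break 1: 120 + 20 = 140
  break 2: 120 = 120
  break 3: 100 + 40 = 140
  break 4: 80 + 60 = 140
  break 5: 50 + 50 + 40 = 140
  break 6: 30 = 30
Every load is within 140 s, so 6 commercial breaks suffice.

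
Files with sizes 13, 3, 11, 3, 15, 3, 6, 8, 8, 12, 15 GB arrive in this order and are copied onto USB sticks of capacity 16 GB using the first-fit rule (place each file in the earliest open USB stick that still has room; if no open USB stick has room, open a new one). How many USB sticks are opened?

  13 → USB stick 1 (new)  [load 13/16]
  3 → USB stick 1  [load 16/16]
  11 → USB stick 2 (new)  [load 11/16]
  3 → USB stick 2  [load 14/16]
  15 → USB stick 3 (new)  [load 15/16]
  3 → USB stick 4 (new)  [load 3/16]
  6 → USB stick 4  [load 9/16]
  8 → USB stick 5 (new)  [load 8/16]
  8 → USB stick 5  [load 16/16]
  12 → USB stick 6 (new)  [load 12/16]
  15 → USB stick 7 (new)  [load 15/16]
7 USB sticks opened.

7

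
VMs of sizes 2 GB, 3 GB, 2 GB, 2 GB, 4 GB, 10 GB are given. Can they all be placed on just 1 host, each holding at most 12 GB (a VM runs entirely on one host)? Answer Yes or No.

Total = 23 GB; ⌈23/12⌉ = 2.
At least 2 hosts are required, but only 1 is allowed.

No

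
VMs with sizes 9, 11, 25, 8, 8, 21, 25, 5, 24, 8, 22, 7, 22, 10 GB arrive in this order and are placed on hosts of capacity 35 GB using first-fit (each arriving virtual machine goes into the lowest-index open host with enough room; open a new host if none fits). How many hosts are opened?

  9 → host 1 (new)  [load 9/35]
  11 → host 1  [load 20/35]
  25 → host 2 (new)  [load 25/35]
  8 → host 1  [load 28/35]
  8 → host 2  [load 33/35]
  21 → host 3 (new)  [load 21/35]
  25 → host 4 (new)  [load 25/35]
  5 → host 1  [load 33/35]
  24 → host 5 (new)  [load 24/35]
  8 → host 3  [load 29/35]
  22 → host 6 (new)  [load 22/35]
  7 → host 4  [load 32/35]
  22 → host 7 (new)  [load 22/35]
  10 → host 5  [load 34/35]
7 hosts opened.

7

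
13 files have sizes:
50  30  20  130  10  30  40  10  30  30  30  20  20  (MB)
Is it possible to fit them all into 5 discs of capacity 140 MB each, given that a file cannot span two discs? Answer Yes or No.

Yes

A valid assignment using 4 discs:
  disc 1: 130 + 10 = 140
  disc 2: 50 + 40 + 30 + 20 = 140
  disc 3: 30 + 30 + 30 + 30 + 20 = 140
  disc 4: 20 + 10 = 30
That uses only 4 ≤ 5, so 5 discs are enough.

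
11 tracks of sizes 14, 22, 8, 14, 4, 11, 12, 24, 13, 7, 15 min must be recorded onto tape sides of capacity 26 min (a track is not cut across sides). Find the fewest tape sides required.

6

Total = 24 + 22 + 15 + 14 + 14 + 13 + 12 + 11 + 8 + 7 + 4 = 144 min.
Lower bound: ⌈144/26⌉ = 6 tape sides.
A packing using 6 tape sides:
  side 1: 24 = 24
  side 2: 22 + 4 = 26
  side 3: 15 + 11 = 26
  side 4: 14 + 12 = 26
  side 5: 14 + 8 = 22
  side 6: 13 + 7 = 20
This matches the lower bound, so 6 is optimal.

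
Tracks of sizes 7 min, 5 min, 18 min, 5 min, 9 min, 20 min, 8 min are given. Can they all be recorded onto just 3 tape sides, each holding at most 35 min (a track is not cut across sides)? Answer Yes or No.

Yes

A valid assignment using 3 tape sides:
  side 1: 20 + 9 + 5 = 34
  side 2: 18 + 8 + 7 = 33
  side 3: 5 = 5
Every load is within 35 min, so 3 tape sides suffice.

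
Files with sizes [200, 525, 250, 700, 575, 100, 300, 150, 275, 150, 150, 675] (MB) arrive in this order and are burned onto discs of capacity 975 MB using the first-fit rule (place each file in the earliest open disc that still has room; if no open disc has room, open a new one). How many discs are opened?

5

  200 → disc 1 (new)  [load 200/975]
  525 → disc 1  [load 725/975]
  250 → disc 1  [load 975/975]
  700 → disc 2 (new)  [load 700/975]
  575 → disc 3 (new)  [load 575/975]
  100 → disc 2  [load 800/975]
  300 → disc 3  [load 875/975]
  150 → disc 2  [load 950/975]
  275 → disc 4 (new)  [load 275/975]
  150 → disc 4  [load 425/975]
  150 → disc 4  [load 575/975]
  675 → disc 5 (new)  [load 675/975]
5 discs opened.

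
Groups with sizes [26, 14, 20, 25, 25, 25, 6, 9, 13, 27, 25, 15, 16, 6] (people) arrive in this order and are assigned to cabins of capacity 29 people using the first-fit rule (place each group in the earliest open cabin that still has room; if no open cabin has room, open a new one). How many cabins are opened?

  26 → cabin 1 (new)  [load 26/29]
  14 → cabin 2 (new)  [load 14/29]
  20 → cabin 3 (new)  [load 20/29]
  25 → cabin 4 (new)  [load 25/29]
  25 → cabin 5 (new)  [load 25/29]
  25 → cabin 6 (new)  [load 25/29]
  6 → cabin 2  [load 20/29]
  9 → cabin 2  [load 29/29]
  13 → cabin 7 (new)  [load 13/29]
  27 → cabin 8 (new)  [load 27/29]
  25 → cabin 9 (new)  [load 25/29]
  15 → cabin 7  [load 28/29]
  16 → cabin 10 (new)  [load 16/29]
  6 → cabin 3  [load 26/29]
10 cabins opened.

10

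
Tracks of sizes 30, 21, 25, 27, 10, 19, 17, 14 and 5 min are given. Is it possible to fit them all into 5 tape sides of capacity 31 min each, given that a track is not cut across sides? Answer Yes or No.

Total = 168 min; ⌈168/31⌉ = 6.
At least 6 tape sides are required, but only 5 are allowed.

No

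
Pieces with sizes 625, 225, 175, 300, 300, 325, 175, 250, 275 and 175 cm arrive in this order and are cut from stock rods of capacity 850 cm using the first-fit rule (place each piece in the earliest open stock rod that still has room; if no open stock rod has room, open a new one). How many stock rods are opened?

4

  625 → stock rod 1 (new)  [load 625/850]
  225 → stock rod 1  [load 850/850]
  175 → stock rod 2 (new)  [load 175/850]
  300 → stock rod 2  [load 475/850]
  300 → stock rod 2  [load 775/850]
  325 → stock rod 3 (new)  [load 325/850]
  175 → stock rod 3  [load 500/850]
  250 → stock rod 3  [load 750/850]
  275 → stock rod 4 (new)  [load 275/850]
  175 → stock rod 4  [load 450/850]
4 stock rods opened.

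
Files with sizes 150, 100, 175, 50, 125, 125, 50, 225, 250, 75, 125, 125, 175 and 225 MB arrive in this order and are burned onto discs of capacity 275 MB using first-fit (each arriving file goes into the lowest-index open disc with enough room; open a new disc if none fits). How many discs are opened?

9

  150 → disc 1 (new)  [load 150/275]
  100 → disc 1  [load 250/275]
  175 → disc 2 (new)  [load 175/275]
  50 → disc 2  [load 225/275]
  125 → disc 3 (new)  [load 125/275]
  125 → disc 3  [load 250/275]
  50 → disc 2  [load 275/275]
  225 → disc 4 (new)  [load 225/275]
  250 → disc 5 (new)  [load 250/275]
  75 → disc 6 (new)  [load 75/275]
  125 → disc 6  [load 200/275]
  125 → disc 7 (new)  [load 125/275]
  175 → disc 8 (new)  [load 175/275]
  225 → disc 9 (new)  [load 225/275]
9 discs opened.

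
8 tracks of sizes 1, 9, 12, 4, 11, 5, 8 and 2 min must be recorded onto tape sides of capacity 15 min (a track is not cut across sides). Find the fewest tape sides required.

Total = 12 + 11 + 9 + 8 + 5 + 4 + 2 + 1 = 52 min.
Lower bound: ⌈52/15⌉ = 4 tape sides.
A packing using 4 tape sides:
  side 1: 12 + 2 + 1 = 15
  side 2: 11 + 4 = 15
  side 3: 9 + 5 = 14
  side 4: 8 = 8
This matches the lower bound, so 4 is optimal.

4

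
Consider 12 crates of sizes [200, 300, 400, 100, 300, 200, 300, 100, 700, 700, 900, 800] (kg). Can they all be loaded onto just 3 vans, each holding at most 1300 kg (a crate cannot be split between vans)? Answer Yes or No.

No

Total = 5000 kg; ⌈5000/1300⌉ = 4.
At least 4 vans are required, but only 3 are allowed.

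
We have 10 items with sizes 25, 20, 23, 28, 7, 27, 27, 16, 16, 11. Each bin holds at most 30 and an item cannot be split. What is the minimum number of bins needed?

8

Total = 28 + 27 + 27 + 25 + 23 + 20 + 16 + 16 + 11 + 7 = 200.
Lower bound: ⌈200/30⌉ = 7 bins.
Also, 8 items each exceed 15, and no two of those can share a bin, so at least 8 bins are needed.
A packing using 8 bins:
  bin 1: 28 = 28
  bin 2: 27 = 27
  bin 3: 27 = 27
  bin 4: 25 = 25
  bin 5: 23 + 7 = 30
  bin 6: 20 = 20
  bin 7: 16 + 11 = 27
  bin 8: 16 = 16
This matches the lower bound, so 8 is optimal.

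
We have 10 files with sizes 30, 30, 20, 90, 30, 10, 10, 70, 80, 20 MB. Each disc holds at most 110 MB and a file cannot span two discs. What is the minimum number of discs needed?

Total = 90 + 80 + 70 + 30 + 30 + 30 + 20 + 20 + 10 + 10 = 390 MB.
Lower bound: ⌈390/110⌉ = 4 discs.
A packing using 4 discs:
  disc 1: 90 + 20 = 110
  disc 2: 80 + 30 = 110
  disc 3: 70 + 30 + 10 = 110
  disc 4: 30 + 20 + 10 = 60
This matches the lower bound, so 4 is optimal.

4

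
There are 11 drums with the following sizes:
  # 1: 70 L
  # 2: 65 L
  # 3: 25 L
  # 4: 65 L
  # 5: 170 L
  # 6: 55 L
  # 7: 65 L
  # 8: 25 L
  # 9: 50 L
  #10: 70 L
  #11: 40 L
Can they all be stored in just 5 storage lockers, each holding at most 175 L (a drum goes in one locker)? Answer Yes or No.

A valid assignment using 5 storage lockers:
  locker 1: 170 = 170
  locker 2: 70 + 70 + 25 = 165
  locker 3: 65 + 65 + 40 = 170
  locker 4: 65 + 55 + 50 = 170
  locker 5: 25 = 25
Every load is within 175 L, so 5 storage lockers suffice.

Yes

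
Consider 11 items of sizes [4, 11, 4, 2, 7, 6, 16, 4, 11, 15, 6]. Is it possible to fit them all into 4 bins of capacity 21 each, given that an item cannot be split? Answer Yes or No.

No

Total = 86; ⌈86/21⌉ = 5.
At least 5 bins are required, but only 4 are allowed.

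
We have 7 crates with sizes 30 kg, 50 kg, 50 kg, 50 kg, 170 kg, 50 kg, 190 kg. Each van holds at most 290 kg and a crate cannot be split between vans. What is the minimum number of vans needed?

3

Total = 190 + 170 + 50 + 50 + 50 + 50 + 30 = 590 kg.
Lower bound: ⌈590/290⌉ = 3 vans.
A packing using 3 vans:
  van 1: 190 + 50 + 50 = 290
  van 2: 170 + 50 + 50 = 270
  van 3: 30 = 30
This matches the lower bound, so 3 is optimal.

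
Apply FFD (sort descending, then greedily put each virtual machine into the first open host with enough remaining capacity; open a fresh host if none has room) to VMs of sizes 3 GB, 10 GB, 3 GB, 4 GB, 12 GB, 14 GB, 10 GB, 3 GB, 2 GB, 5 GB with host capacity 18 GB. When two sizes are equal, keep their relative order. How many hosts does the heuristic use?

Sorted descending: 14, 12, 10, 10, 5, 4, 3, 3, 3, 2.
  14 → host 1 (new)  [load 14/18]
  12 → host 2 (new)  [load 12/18]
  10 → host 3 (new)  [load 10/18]
  10 → host 4 (new)  [load 10/18]
  5 → host 2  [load 17/18]
  4 → host 1  [load 18/18]
  3 → host 3  [load 13/18]
  3 → host 3  [load 16/18]
  3 → host 4  [load 13/18]
  2 → host 3  [load 18/18]
4 hosts opened.

4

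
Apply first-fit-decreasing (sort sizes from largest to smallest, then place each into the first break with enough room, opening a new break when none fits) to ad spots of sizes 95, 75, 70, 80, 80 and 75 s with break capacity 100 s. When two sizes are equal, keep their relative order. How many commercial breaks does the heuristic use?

Sorted descending: 95, 80, 80, 75, 75, 70.
  95 → break 1 (new)  [load 95/100]
  80 → break 2 (new)  [load 80/100]
  80 → break 3 (new)  [load 80/100]
  75 → break 4 (new)  [load 75/100]
  75 → break 5 (new)  [load 75/100]
  70 → break 6 (new)  [load 70/100]
6 commercial breaks opened.

6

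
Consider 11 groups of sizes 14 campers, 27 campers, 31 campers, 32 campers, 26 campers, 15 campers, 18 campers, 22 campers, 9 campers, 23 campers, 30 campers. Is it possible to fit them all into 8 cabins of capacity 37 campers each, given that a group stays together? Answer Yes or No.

A valid assignment using 8 cabins:
  cabin 1: 32 = 32
  cabin 2: 31 = 31
  cabin 3: 30 = 30
  cabin 4: 27 + 9 = 36
  cabin 5: 26 = 26
  cabin 6: 23 + 14 = 37
  cabin 7: 22 + 15 = 37
  cabin 8: 18 = 18
Every load is within 37 campers, so 8 cabins suffice.

Yes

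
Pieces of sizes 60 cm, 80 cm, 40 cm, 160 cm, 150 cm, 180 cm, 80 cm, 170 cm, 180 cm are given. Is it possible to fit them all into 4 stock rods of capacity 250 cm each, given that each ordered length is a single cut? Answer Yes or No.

No

Total = 1100 cm; ⌈1100/250⌉ = 5.
At least 5 stock rods are required, but only 4 are allowed.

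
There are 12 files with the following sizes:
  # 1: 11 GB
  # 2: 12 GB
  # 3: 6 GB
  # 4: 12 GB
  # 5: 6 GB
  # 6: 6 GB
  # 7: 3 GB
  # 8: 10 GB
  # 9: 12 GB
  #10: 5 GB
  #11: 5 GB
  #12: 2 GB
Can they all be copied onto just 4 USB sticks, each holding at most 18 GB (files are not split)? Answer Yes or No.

No

Total = 90 GB; ⌈90/18⌉ = 5.
At least 5 USB sticks are required, but only 4 are allowed.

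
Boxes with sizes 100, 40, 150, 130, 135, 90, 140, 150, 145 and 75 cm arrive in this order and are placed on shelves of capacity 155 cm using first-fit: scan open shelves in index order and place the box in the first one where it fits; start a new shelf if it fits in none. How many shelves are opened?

  100 → shelf 1 (new)  [load 100/155]
  40 → shelf 1  [load 140/155]
  150 → shelf 2 (new)  [load 150/155]
  130 → shelf 3 (new)  [load 130/155]
  135 → shelf 4 (new)  [load 135/155]
  90 → shelf 5 (new)  [load 90/155]
  140 → shelf 6 (new)  [load 140/155]
  150 → shelf 7 (new)  [load 150/155]
  145 → shelf 8 (new)  [load 145/155]
  75 → shelf 9 (new)  [load 75/155]
9 shelves opened.

9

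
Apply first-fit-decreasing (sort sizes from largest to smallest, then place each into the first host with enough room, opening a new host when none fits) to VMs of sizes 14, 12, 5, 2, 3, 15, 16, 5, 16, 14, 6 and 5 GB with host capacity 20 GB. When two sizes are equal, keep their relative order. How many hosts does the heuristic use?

6

Sorted descending: 16, 16, 15, 14, 14, 12, 6, 5, 5, 5, 3, 2.
  16 → host 1 (new)  [load 16/20]
  16 → host 2 (new)  [load 16/20]
  15 → host 3 (new)  [load 15/20]
  14 → host 4 (new)  [load 14/20]
  14 → host 5 (new)  [load 14/20]
  12 → host 6 (new)  [load 12/20]
  6 → host 4  [load 20/20]
  5 → host 3  [load 20/20]
  5 → host 5  [load 19/20]
  5 → host 6  [load 17/20]
  3 → host 1  [load 19/20]
  2 → host 2  [load 18/20]
6 hosts opened.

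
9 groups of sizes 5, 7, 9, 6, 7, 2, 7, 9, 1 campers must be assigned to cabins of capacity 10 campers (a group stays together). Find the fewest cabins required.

Total = 9 + 9 + 7 + 7 + 7 + 6 + 5 + 2 + 1 = 53 campers.
Lower bound: ⌈53/10⌉ = 6 cabins.
A packing using 7 cabins:
  cabin 1: 9 + 1 = 10
  cabin 2: 9 = 9
  cabin 3: 7 + 2 = 9
  cabin 4: 7 = 7
  cabin 5: 7 = 7
  cabin 6: 6 = 6
  cabin 7: 5 = 5
No arrangement into 6 cabins stays within capacity, so 7 is optimal.

7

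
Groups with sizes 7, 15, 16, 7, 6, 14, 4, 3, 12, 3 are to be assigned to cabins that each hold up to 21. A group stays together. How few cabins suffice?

5

Total = 16 + 15 + 14 + 12 + 7 + 7 + 6 + 4 + 3 + 3 = 87.
Lower bound: ⌈87/21⌉ = 5 cabins.
A packing using 5 cabins:
  cabin 1: 16 + 4 = 20
  cabin 2: 15 + 6 = 21
  cabin 3: 14 + 7 = 21
  cabin 4: 12 + 7 = 19
  cabin 5: 3 + 3 = 6
This matches the lower bound, so 5 is optimal.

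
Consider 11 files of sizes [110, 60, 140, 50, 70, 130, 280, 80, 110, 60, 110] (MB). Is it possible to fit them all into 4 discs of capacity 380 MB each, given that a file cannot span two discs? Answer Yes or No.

A valid assignment using 4 discs:
  disc 1: 280 + 80 = 360
  disc 2: 140 + 130 + 110 = 380
  disc 3: 110 + 110 + 70 + 60 = 350
  disc 4: 60 + 50 = 110
Every load is within 380 MB, so 4 discs suffice.

Yes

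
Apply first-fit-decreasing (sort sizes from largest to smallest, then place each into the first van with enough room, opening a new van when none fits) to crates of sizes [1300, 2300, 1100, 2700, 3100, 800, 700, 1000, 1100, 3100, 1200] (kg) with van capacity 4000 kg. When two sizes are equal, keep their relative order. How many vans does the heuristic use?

Sorted descending: 3100, 3100, 2700, 2300, 1300, 1200, 1100, 1100, 1000, 800, 700.
  3100 → van 1 (new)  [load 3100/4000]
  3100 → van 2 (new)  [load 3100/4000]
  2700 → van 3 (new)  [load 2700/4000]
  2300 → van 4 (new)  [load 2300/4000]
  1300 → van 3  [load 4000/4000]
  1200 → van 4  [load 3500/4000]
  1100 → van 5 (new)  [load 1100/4000]
  1100 → van 5  [load 2200/4000]
  1000 → van 5  [load 3200/4000]
  800 → van 1  [load 3900/4000]
  700 → van 2  [load 3800/4000]
5 vans opened.

5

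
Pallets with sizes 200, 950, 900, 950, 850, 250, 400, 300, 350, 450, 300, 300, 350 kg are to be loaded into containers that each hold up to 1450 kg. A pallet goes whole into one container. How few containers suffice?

5

Total = 950 + 950 + 900 + 850 + 450 + 400 + 350 + 350 + 300 + 300 + 300 + 250 + 200 = 6550 kg.
Lower bound: ⌈6550/1450⌉ = 5 containers.
A packing using 5 containers:
  container 1: 950 + 450 = 1400
  container 2: 950 + 400 = 1350
  container 3: 900 + 350 + 200 = 1450
  container 4: 850 + 350 + 250 = 1450
  container 5: 300 + 300 + 300 = 900
This matches the lower bound, so 5 is optimal.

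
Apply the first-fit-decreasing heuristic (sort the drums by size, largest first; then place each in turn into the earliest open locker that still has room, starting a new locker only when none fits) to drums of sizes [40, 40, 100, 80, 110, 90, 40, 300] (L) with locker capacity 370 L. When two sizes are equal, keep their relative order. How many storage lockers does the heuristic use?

Sorted descending: 300, 110, 100, 90, 80, 40, 40, 40.
  300 → locker 1 (new)  [load 300/370]
  110 → locker 2 (new)  [load 110/370]
  100 → locker 2  [load 210/370]
  90 → locker 2  [load 300/370]
  80 → locker 3 (new)  [load 80/370]
  40 → locker 1  [load 340/370]
  40 → locker 2  [load 340/370]
  40 → locker 3  [load 120/370]
3 storage lockers opened.

3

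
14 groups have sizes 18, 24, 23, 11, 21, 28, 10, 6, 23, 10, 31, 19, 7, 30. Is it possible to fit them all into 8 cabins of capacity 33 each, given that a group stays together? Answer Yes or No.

No

Total = 261; ⌈261/33⌉ = 8.
9 groups each exceed half the capacity and cannot share a cabin, forcing at least 9 cabins.
At least 9 cabins are required, but only 8 are allowed.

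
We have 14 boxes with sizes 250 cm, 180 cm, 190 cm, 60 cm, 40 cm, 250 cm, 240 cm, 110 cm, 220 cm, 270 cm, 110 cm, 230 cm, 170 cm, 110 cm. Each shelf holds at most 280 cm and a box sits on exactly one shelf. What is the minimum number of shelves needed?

10

Total = 270 + 250 + 250 + 240 + 230 + 220 + 190 + 180 + 170 + 110 + 110 + 110 + 60 + 40 = 2430 cm.
Lower bound: ⌈2430/280⌉ = 9 shelves.
A packing using 10 shelves:
  shelf 1: 270 = 270
  shelf 2: 250 = 250
  shelf 3: 250 = 250
  shelf 4: 240 + 40 = 280
  shelf 5: 230 = 230
  shelf 6: 220 + 60 = 280
  shelf 7: 190 = 190
  shelf 8: 180 = 180
  shelf 9: 170 + 110 = 280
  shelf 10: 110 + 110 = 220
No arrangement into 9 shelves stays within capacity, so 10 is optimal.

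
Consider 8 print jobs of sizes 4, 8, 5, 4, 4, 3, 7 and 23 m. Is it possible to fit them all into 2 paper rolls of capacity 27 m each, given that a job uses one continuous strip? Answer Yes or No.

Total = 58 m; ⌈58/27⌉ = 3.
At least 3 paper rolls are required, but only 2 are allowed.

No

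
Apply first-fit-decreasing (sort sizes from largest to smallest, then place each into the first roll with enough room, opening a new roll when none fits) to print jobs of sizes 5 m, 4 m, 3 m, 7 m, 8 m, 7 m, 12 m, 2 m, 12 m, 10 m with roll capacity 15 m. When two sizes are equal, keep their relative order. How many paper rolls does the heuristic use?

5

Sorted descending: 12, 12, 10, 8, 7, 7, 5, 4, 3, 2.
  12 → roll 1 (new)  [load 12/15]
  12 → roll 2 (new)  [load 12/15]
  10 → roll 3 (new)  [load 10/15]
  8 → roll 4 (new)  [load 8/15]
  7 → roll 4  [load 15/15]
  7 → roll 5 (new)  [load 7/15]
  5 → roll 3  [load 15/15]
  4 → roll 5  [load 11/15]
  3 → roll 1  [load 15/15]
  2 → roll 2  [load 14/15]
5 paper rolls opened.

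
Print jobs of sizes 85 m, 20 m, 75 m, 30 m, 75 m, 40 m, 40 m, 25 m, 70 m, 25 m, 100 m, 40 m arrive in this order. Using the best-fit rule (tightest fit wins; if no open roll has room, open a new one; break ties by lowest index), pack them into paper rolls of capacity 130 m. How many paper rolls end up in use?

  85 → roll 1 (new)  [load 85/130]
  20 → roll 1  [load 105/130]
  75 → roll 2 (new)  [load 75/130]
  30 → roll 2  [load 105/130]
  75 → roll 3 (new)  [load 75/130]
  40 → roll 3  [load 115/130]
  40 → roll 4 (new)  [load 40/130]
  25 → roll 1  [load 130/130]
  70 → roll 4  [load 110/130]
  25 → roll 2  [load 130/130]
  100 → roll 5 (new)  [load 100/130]
  40 → roll 6 (new)  [load 40/130]
6 paper rolls opened.

6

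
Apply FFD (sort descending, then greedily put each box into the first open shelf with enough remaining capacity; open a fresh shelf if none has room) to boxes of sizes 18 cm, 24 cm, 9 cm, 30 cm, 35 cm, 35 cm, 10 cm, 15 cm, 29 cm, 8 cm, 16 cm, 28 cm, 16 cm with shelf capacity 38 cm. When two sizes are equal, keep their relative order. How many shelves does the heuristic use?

Sorted descending: 35, 35, 30, 29, 28, 24, 18, 16, 16, 15, 10, 9, 8.
  35 → shelf 1 (new)  [load 35/38]
  35 → shelf 2 (new)  [load 35/38]
  30 → shelf 3 (new)  [load 30/38]
  29 → shelf 4 (new)  [load 29/38]
  28 → shelf 5 (new)  [load 28/38]
  24 → shelf 6 (new)  [load 24/38]
  18 → shelf 7 (new)  [load 18/38]
  16 → shelf 7  [load 34/38]
  16 → shelf 8 (new)  [load 16/38]
  15 → shelf 8  [load 31/38]
  10 → shelf 5  [load 38/38]
  9 → shelf 4  [load 38/38]
  8 → shelf 3  [load 38/38]
8 shelves opened.

8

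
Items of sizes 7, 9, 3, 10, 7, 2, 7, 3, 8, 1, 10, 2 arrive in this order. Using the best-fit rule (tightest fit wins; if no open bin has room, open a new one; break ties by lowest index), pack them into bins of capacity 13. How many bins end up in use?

7

  7 → bin 1 (new)  [load 7/13]
  9 → bin 2 (new)  [load 9/13]
  3 → bin 2  [load 12/13]
  10 → bin 3 (new)  [load 10/13]
  7 → bin 4 (new)  [load 7/13]
  2 → bin 3  [load 12/13]
  7 → bin 5 (new)  [load 7/13]
  3 → bin 1  [load 10/13]
  8 → bin 6 (new)  [load 8/13]
  1 → bin 2  [load 13/13]
  10 → bin 7 (new)  [load 10/13]
  2 → bin 1  [load 12/13]
7 bins opened.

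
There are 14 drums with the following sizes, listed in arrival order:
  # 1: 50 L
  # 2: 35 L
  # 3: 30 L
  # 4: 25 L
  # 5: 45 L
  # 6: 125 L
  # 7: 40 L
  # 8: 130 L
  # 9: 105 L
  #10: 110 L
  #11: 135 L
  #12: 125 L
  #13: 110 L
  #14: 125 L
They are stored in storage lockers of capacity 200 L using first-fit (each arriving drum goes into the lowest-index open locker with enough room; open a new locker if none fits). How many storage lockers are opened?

9

  50 → locker 1 (new)  [load 50/200]
  35 → locker 1  [load 85/200]
  30 → locker 1  [load 115/200]
  25 → locker 1  [load 140/200]
  45 → locker 1  [load 185/200]
  125 → locker 2 (new)  [load 125/200]
  40 → locker 2  [load 165/200]
  130 → locker 3 (new)  [load 130/200]
  105 → locker 4 (new)  [load 105/200]
  110 → locker 5 (new)  [load 110/200]
  135 → locker 6 (new)  [load 135/200]
  125 → locker 7 (new)  [load 125/200]
  110 → locker 8 (new)  [load 110/200]
  125 → locker 9 (new)  [load 125/200]
9 storage lockers opened.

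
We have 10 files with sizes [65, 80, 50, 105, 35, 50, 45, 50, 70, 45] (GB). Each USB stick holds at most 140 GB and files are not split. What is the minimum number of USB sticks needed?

Total = 105 + 80 + 70 + 65 + 50 + 50 + 50 + 45 + 45 + 35 = 595 GB.
Lower bound: ⌈595/140⌉ = 5 USB sticks.
A packing using 5 USB sticks:
  USB stick 1: 105 + 35 = 140
  USB stick 2: 80 + 50 = 130
  USB stick 3: 70 + 65 = 135
  USB stick 4: 50 + 50 = 100
  USB stick 5: 45 + 45 = 90
This matches the lower bound, so 5 is optimal.

5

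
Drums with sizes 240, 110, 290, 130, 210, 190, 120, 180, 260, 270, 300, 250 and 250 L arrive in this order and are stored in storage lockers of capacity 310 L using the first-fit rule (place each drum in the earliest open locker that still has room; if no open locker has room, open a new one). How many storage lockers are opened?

  240 → locker 1 (new)  [load 240/310]
  110 → locker 2 (new)  [load 110/310]
  290 → locker 3 (new)  [load 290/310]
  130 → locker 2  [load 240/310]
  210 → locker 4 (new)  [load 210/310]
  190 → locker 5 (new)  [load 190/310]
  120 → locker 5  [load 310/310]
  180 → locker 6 (new)  [load 180/310]
  260 → locker 7 (new)  [load 260/310]
  270 → locker 8 (new)  [load 270/310]
  300 → locker 9 (new)  [load 300/310]
  250 → locker 10 (new)  [load 250/310]
  250 → locker 11 (new)  [load 250/310]
11 storage lockers opened.

11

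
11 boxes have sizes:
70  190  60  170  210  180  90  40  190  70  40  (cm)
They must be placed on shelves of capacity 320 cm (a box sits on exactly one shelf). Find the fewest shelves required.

5

Total = 210 + 190 + 190 + 180 + 170 + 90 + 70 + 70 + 60 + 40 + 40 = 1310 cm.
Lower bound: ⌈1310/320⌉ = 5 shelves.
A packing using 5 shelves:
  shelf 1: 210 + 90 = 300
  shelf 2: 190 + 70 + 60 = 320
  shelf 3: 190 + 70 + 40 = 300
  shelf 4: 180 + 40 = 220
  shelf 5: 170 = 170
This matches the lower bound, so 5 is optimal.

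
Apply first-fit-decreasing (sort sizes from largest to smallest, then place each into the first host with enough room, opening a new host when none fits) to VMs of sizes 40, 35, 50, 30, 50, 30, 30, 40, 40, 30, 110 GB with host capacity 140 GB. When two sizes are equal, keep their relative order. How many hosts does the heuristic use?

4

Sorted descending: 110, 50, 50, 40, 40, 40, 35, 30, 30, 30, 30.
  110 → host 1 (new)  [load 110/140]
  50 → host 2 (new)  [load 50/140]
  50 → host 2  [load 100/140]
  40 → host 2  [load 140/140]
  40 → host 3 (new)  [load 40/140]
  40 → host 3  [load 80/140]
  35 → host 3  [load 115/140]
  30 → host 1  [load 140/140]
  30 → host 4 (new)  [load 30/140]
  30 → host 4  [load 60/140]
  30 → host 4  [load 90/140]
4 hosts opened.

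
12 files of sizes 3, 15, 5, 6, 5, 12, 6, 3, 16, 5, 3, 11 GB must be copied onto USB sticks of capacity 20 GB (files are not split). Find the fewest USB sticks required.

Total = 16 + 15 + 12 + 11 + 6 + 6 + 5 + 5 + 5 + 3 + 3 + 3 = 90 GB.
Lower bound: ⌈90/20⌉ = 5 USB sticks.
A packing using 5 USB sticks:
  USB stick 1: 16 + 3 = 19
  USB stick 2: 15 + 5 = 20
  USB stick 3: 12 + 6 = 18
  USB stick 4: 11 + 6 + 3 = 20
  USB stick 5: 5 + 5 + 3 = 13
This matches the lower bound, so 5 is optimal.

5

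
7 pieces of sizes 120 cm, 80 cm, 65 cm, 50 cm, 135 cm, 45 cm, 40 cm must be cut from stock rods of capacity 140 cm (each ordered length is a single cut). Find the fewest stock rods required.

Total = 135 + 120 + 80 + 65 + 50 + 45 + 40 = 535 cm.
Lower bound: ⌈535/140⌉ = 4 stock rods.
A packing using 5 stock rods:
  stock rod 1: 135 = 135
  stock rod 2: 120 = 120
  stock rod 3: 80 + 50 = 130
  stock rod 4: 65 + 45 = 110
  stock rod 5: 40 = 40
No arrangement into 4 stock rods stays within capacity, so 5 is optimal.

5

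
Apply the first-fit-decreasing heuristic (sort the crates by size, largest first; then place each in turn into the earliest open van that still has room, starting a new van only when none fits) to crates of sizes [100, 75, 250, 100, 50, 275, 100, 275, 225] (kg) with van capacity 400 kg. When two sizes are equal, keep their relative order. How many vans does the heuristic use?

4

Sorted descending: 275, 275, 250, 225, 100, 100, 100, 75, 50.
  275 → van 1 (new)  [load 275/400]
  275 → van 2 (new)  [load 275/400]
  250 → van 3 (new)  [load 250/400]
  225 → van 4 (new)  [load 225/400]
  100 → van 1  [load 375/400]
  100 → van 2  [load 375/400]
  100 → van 3  [load 350/400]
  75 → van 4  [load 300/400]
  50 → van 3  [load 400/400]
4 vans opened.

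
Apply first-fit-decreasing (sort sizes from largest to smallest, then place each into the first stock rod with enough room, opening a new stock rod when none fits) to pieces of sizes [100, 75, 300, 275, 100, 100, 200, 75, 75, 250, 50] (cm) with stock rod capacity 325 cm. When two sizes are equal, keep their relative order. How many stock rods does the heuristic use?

6

Sorted descending: 300, 275, 250, 200, 100, 100, 100, 75, 75, 75, 50.
  300 → stock rod 1 (new)  [load 300/325]
  275 → stock rod 2 (new)  [load 275/325]
  250 → stock rod 3 (new)  [load 250/325]
  200 → stock rod 4 (new)  [load 200/325]
  100 → stock rod 4  [load 300/325]
  100 → stock rod 5 (new)  [load 100/325]
  100 → stock rod 5  [load 200/325]
  75 → stock rod 3  [load 325/325]
  75 → stock rod 5  [load 275/325]
  75 → stock rod 6 (new)  [load 75/325]
  50 → stock rod 2  [load 325/325]
6 stock rods opened.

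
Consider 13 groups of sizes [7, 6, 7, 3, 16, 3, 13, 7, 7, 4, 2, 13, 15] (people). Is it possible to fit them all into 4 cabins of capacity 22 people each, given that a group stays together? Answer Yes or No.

No

Total = 103 people; ⌈103/22⌉ = 5.
At least 5 cabins are required, but only 4 are allowed.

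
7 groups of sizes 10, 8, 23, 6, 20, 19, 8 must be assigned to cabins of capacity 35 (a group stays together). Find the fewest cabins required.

3

Total = 23 + 20 + 19 + 10 + 8 + 8 + 6 = 94.
Lower bound: ⌈94/35⌉ = 3 cabins.
A packing using 3 cabins:
  cabin 1: 23 + 10 = 33
  cabin 2: 20 + 8 + 6 = 34
  cabin 3: 19 + 8 = 27
This matches the lower bound, so 3 is optimal.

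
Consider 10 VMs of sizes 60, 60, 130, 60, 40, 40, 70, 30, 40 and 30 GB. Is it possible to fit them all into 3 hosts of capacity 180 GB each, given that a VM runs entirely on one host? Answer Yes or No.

No

Total = 560 GB; ⌈560/180⌉ = 4.
At least 4 hosts are required, but only 3 are allowed.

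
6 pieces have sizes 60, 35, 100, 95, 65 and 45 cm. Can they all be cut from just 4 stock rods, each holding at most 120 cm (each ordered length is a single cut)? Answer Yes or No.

A valid assignment using 4 stock rods:
  stock rod 1: 100 = 100
  stock rod 2: 95 = 95
  stock rod 3: 65 + 45 = 110
  stock rod 4: 60 + 35 = 95
Every load is within 120 cm, so 4 stock rods suffice.

Yes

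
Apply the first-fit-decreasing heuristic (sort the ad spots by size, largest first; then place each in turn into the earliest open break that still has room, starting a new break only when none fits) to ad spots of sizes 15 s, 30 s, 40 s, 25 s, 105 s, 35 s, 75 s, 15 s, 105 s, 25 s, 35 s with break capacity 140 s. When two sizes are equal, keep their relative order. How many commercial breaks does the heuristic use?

Sorted descending: 105, 105, 75, 40, 35, 35, 30, 25, 25, 15, 15.
  105 → break 1 (new)  [load 105/140]
  105 → break 2 (new)  [load 105/140]
  75 → break 3 (new)  [load 75/140]
  40 → break 3  [load 115/140]
  35 → break 1  [load 140/140]
  35 → break 2  [load 140/140]
  30 → break 4 (new)  [load 30/140]
  25 → break 3  [load 140/140]
  25 → break 4  [load 55/140]
  15 → break 4  [load 70/140]
  15 → break 4  [load 85/140]
4 commercial breaks opened.

4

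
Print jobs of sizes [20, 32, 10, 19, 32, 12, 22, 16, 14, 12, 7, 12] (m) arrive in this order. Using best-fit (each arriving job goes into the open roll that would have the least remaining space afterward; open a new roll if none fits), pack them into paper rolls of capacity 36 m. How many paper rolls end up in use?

7

  20 → roll 1 (new)  [load 20/36]
  32 → roll 2 (new)  [load 32/36]
  10 → roll 1  [load 30/36]
  19 → roll 3 (new)  [load 19/36]
  32 → roll 4 (new)  [load 32/36]
  12 → roll 3  [load 31/36]
  22 → roll 5 (new)  [load 22/36]
  16 → roll 6 (new)  [load 16/36]
  14 → roll 5  [load 36/36]
  12 → roll 6  [load 28/36]
  7 → roll 6  [load 35/36]
  12 → roll 7 (new)  [load 12/36]
7 paper rolls opened.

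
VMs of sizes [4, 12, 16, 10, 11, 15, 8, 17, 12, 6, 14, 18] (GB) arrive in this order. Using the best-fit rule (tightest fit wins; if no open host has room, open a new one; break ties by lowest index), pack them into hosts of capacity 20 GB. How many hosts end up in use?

9

  4 → host 1 (new)  [load 4/20]
  12 → host 1  [load 16/20]
  16 → host 2 (new)  [load 16/20]
  10 → host 3 (new)  [load 10/20]
  11 → host 4 (new)  [load 11/20]
  15 → host 5 (new)  [load 15/20]
  8 → host 4  [load 19/20]
  17 → host 6 (new)  [load 17/20]
  12 → host 7 (new)  [load 12/20]
  6 → host 7  [load 18/20]
  14 → host 8 (new)  [load 14/20]
  18 → host 9 (new)  [load 18/20]
9 hosts opened.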